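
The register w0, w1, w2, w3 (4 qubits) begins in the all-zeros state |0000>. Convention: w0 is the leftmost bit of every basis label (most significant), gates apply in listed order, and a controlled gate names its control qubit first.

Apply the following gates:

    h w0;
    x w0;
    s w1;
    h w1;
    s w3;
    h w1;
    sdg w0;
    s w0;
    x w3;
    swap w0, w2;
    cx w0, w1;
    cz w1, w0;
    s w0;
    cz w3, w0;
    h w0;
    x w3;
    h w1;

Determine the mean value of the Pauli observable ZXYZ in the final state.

The expectation value of ZXYZ is 0.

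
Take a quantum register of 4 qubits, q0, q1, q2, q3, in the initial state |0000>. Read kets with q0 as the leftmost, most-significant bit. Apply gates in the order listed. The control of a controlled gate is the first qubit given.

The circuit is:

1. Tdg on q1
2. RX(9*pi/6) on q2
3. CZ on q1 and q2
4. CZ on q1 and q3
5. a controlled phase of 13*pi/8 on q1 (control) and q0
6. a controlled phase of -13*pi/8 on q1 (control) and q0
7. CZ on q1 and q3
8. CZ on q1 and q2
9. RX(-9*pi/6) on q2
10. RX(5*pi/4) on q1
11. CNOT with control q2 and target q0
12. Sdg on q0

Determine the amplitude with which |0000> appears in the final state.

The final state's coefficient on |0000> equals -sqrt(2 - sqrt(2))/2. Key observation: the block from step 2 through step 9 cancels to the identity and can be dropped.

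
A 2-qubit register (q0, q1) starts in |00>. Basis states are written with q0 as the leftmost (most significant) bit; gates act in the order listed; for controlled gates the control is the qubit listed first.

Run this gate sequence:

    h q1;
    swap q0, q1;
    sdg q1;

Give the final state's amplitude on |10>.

|10> carries amplitude sqrt(2)/2 in the final state.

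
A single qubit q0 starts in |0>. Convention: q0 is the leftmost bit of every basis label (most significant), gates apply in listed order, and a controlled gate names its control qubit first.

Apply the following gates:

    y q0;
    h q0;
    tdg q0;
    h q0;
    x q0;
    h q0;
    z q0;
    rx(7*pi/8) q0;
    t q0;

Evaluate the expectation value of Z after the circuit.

The expectation value of Z is sqrt(4 - 2*sqrt(2))/4. Key observation: steps 4-7 multiply out to the identity, so the circuit reduces to the remaining gates.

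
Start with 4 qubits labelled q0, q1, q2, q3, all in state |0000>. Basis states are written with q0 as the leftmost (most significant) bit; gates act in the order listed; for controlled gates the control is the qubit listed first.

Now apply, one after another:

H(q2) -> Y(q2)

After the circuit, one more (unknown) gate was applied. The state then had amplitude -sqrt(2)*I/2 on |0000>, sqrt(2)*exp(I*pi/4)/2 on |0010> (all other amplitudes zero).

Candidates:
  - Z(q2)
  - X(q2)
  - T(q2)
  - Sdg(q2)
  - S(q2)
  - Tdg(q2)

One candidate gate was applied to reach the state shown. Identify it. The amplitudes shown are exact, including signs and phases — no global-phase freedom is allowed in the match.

It was Tdg(q2) that produced the state shown.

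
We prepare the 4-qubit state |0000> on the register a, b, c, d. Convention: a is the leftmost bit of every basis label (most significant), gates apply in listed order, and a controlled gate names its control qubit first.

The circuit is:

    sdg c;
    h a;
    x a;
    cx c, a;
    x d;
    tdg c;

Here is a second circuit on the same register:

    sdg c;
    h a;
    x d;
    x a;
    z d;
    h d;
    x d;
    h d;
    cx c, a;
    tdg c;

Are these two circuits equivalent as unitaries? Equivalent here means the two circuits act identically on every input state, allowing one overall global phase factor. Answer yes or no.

Yes, they are equivalent — the unitaries differ by at most a global phase.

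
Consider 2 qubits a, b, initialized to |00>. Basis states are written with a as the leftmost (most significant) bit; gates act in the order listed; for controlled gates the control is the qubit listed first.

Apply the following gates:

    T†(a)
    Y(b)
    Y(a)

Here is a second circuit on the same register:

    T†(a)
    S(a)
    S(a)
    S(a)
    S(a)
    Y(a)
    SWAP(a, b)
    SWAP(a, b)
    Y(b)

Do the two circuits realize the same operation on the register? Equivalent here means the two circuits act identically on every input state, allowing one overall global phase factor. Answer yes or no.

Yes — the two circuits implement the same unitary up to a global phase.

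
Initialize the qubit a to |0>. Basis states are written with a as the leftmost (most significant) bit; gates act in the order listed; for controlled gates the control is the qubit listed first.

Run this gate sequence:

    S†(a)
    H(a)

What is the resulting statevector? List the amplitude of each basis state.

The resulting statevector has amplitude sqrt(2)/2 on |0>, sqrt(2)/2 on |1>.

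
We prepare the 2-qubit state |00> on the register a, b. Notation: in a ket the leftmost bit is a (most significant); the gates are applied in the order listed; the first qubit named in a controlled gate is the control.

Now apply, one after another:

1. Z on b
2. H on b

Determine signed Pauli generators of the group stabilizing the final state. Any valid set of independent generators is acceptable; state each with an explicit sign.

One valid set of independent stabilizer generators is +IX, +ZI (any independent generating set of the same group is equally correct).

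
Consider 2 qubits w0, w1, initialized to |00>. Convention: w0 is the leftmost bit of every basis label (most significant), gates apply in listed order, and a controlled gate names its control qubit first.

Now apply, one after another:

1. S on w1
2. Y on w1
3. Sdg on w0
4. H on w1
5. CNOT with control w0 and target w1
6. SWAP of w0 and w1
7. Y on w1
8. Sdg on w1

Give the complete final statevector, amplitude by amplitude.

The final amplitudes are 0 on |00>, sqrt(2)*I/2 on |01>, 0 on |10>, -sqrt(2)*I/2 on |11>.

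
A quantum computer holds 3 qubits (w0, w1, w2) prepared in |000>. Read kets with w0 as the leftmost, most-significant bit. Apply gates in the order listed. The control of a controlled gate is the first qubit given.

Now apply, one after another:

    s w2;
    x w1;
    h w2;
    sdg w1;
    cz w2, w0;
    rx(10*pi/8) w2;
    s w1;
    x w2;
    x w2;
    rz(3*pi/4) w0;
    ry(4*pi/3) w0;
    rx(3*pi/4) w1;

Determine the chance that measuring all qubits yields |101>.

A full measurement returns |101> with probability 3*sqrt(2)/32 + 3/16. Key observation: steps 8-9 multiply out to the identity, so the circuit reduces to the remaining gates.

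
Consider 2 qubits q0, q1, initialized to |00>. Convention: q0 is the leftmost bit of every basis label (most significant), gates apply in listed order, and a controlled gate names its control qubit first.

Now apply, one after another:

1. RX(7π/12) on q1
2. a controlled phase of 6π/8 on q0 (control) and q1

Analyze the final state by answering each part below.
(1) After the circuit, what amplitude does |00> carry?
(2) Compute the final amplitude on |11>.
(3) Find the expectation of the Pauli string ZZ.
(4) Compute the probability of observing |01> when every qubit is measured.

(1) The amplitude on |00> is -sqrt(2 - sqrt(2))/4 + sqrt(3*sqrt(2) + 6)/4.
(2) The final state's coefficient on |11> equals 0.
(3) The expectation value of ZZ is -sqrt(6)/4 + sqrt(2)/4.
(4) A full measurement returns |01> with probability -sqrt(2)/8 + sqrt(6)/8 + 1/2.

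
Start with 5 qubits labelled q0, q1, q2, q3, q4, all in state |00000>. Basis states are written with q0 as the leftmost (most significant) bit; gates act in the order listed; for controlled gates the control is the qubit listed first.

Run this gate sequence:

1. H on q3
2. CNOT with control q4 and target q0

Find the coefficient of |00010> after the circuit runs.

|00010> carries amplitude sqrt(2)/2 in the final state.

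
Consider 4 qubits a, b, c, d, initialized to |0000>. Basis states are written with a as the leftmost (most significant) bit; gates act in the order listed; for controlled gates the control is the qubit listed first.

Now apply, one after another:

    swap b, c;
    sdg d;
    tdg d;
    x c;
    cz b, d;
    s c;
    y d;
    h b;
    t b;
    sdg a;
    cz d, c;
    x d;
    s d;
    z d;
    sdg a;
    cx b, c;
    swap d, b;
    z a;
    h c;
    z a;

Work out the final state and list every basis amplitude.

The resulting statevector has amplitude 1/2 on |0000>, exp(I*pi/4)/2 on |0001>, -1/2 on |0010>, exp(I*pi/4)/2 on |0011>, and 0 on every other basis state.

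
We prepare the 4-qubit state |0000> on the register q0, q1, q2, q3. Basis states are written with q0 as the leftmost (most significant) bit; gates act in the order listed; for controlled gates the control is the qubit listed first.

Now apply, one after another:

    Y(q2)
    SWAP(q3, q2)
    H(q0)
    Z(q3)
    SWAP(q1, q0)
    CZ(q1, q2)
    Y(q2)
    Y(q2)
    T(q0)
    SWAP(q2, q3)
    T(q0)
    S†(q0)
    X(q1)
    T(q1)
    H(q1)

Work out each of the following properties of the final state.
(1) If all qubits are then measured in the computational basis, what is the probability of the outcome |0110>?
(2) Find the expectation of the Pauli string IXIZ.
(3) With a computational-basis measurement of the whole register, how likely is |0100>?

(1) The probability of measuring |0110> is 1/2 - sqrt(2)/4.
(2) The observable IXIZ averages to 0.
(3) Outcome |0100> occurs with probability 0.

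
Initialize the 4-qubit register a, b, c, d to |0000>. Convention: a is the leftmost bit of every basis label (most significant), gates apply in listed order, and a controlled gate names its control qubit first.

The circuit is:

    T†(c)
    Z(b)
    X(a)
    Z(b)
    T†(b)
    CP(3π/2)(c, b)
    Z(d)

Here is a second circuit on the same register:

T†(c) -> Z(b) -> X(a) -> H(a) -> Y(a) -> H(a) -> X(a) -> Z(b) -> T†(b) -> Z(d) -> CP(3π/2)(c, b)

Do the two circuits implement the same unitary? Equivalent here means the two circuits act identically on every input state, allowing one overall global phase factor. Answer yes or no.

No — the two circuits implement different unitaries, even allowing a global phase.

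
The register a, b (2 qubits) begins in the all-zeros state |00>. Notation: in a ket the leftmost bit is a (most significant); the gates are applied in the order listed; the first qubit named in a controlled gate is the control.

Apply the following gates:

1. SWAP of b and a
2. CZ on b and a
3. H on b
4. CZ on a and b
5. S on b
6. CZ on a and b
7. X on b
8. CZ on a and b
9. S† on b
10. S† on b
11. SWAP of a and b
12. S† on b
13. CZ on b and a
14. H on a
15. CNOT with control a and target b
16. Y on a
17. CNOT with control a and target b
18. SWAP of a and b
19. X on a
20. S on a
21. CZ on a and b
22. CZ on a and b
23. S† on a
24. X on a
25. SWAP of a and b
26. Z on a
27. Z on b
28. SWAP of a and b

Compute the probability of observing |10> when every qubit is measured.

The probability of measuring |10> is 1/2.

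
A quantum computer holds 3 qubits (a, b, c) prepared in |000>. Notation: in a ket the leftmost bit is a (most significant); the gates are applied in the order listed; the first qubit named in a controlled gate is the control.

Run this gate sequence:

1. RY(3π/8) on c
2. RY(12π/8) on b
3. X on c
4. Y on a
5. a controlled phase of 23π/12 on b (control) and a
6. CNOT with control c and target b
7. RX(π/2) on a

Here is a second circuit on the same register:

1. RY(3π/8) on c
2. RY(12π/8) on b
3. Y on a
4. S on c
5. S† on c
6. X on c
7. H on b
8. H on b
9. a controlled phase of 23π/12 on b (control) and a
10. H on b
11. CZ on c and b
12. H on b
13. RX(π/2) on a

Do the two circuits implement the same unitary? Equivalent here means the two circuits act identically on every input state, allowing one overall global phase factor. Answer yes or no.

Yes, they are equivalent — the unitaries differ by at most a global phase.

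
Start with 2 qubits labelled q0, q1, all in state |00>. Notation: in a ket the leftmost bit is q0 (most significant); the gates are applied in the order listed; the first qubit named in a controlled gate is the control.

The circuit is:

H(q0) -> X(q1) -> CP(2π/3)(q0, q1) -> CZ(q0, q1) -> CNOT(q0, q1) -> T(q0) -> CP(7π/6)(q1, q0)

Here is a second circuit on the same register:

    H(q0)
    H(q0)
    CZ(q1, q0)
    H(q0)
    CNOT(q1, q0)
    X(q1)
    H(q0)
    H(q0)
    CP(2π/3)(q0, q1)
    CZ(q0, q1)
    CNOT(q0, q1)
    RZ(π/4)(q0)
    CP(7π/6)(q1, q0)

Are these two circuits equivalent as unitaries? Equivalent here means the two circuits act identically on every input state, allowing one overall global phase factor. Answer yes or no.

Yes — the two circuits implement the same unitary up to a global phase.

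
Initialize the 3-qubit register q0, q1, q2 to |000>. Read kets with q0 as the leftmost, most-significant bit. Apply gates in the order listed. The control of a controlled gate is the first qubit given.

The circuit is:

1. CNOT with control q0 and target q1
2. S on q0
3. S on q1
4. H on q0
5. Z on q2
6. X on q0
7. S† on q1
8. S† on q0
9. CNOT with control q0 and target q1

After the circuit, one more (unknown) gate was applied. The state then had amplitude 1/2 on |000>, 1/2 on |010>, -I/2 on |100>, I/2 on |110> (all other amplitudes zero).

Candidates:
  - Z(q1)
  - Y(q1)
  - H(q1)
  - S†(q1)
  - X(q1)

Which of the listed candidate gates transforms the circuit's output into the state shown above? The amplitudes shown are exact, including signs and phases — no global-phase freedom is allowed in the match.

It was H(q1) that produced the state shown.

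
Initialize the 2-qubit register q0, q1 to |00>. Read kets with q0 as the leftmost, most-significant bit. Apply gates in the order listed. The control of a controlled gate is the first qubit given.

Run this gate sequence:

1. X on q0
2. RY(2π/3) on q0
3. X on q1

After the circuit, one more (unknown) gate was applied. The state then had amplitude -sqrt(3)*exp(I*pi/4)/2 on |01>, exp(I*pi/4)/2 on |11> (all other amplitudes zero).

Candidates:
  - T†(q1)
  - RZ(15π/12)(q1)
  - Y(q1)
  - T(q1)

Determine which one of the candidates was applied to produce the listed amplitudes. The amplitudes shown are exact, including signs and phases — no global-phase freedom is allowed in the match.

It was T(q1) that produced the state shown.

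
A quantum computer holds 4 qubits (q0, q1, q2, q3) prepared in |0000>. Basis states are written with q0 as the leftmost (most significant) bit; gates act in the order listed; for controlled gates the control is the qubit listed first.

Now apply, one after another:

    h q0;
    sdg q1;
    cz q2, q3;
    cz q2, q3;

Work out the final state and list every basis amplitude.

The final amplitudes are sqrt(2)/2 on |0000>, sqrt(2)/2 on |1000>, and 0 on every other basis state.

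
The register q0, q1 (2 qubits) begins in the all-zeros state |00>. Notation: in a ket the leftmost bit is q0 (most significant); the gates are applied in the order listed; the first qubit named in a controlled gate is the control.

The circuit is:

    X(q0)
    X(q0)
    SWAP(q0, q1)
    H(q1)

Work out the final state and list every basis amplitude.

The resulting statevector has amplitude sqrt(2)/2 on |00>, sqrt(2)/2 on |01>, 0 on |10>, 0 on |11>. Key observation: gates 1-2 undo each other exactly, leaving only the rest of the circuit to track.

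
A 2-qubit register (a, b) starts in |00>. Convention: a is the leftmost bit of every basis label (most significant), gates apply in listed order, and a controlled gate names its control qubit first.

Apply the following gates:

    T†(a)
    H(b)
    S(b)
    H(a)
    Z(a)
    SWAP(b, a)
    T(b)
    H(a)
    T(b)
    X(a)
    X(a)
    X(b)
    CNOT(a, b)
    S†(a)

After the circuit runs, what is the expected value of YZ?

The observable YZ averages to -1.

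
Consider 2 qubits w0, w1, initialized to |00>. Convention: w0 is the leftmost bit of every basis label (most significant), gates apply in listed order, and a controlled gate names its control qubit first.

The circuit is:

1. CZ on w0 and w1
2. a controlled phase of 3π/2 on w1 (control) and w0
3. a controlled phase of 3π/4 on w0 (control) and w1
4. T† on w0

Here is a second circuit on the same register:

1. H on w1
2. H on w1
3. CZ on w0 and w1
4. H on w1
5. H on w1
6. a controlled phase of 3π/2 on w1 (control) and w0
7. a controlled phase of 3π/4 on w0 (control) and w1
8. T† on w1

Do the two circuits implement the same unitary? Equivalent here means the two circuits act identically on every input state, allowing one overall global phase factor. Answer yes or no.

No, they are not equivalent — no single phase factor reconciles the two unitaries.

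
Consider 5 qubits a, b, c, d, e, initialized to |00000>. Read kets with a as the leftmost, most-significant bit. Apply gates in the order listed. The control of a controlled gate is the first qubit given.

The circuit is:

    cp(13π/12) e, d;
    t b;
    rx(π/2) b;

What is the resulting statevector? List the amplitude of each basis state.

The resulting statevector has amplitude sqrt(2)/2 on |00000>, -sqrt(2)*I/2 on |01000>, and 0 on every other basis state.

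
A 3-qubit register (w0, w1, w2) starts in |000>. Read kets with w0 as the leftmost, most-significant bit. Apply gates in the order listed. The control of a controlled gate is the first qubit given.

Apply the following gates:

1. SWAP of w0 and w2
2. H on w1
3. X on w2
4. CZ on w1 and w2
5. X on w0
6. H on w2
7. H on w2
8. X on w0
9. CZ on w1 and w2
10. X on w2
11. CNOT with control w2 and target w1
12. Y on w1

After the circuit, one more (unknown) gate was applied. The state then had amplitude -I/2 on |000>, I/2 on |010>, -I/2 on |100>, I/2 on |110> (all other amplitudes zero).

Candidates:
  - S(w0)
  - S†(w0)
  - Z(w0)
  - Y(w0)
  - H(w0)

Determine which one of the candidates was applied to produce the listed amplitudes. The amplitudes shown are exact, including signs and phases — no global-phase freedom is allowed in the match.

The unique candidate consistent with the amplitudes is H(w0). Key observation: steps 3-10 multiply out to the identity, so the circuit reduces to the remaining gates.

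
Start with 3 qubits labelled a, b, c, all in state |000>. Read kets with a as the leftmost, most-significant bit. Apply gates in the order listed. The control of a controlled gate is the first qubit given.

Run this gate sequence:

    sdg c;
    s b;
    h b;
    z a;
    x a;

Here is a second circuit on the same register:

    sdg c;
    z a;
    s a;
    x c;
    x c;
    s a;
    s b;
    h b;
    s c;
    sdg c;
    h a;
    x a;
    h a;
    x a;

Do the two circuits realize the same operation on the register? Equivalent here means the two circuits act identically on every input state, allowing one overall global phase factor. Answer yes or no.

Yes, they are equivalent — the unitaries differ by at most a global phase.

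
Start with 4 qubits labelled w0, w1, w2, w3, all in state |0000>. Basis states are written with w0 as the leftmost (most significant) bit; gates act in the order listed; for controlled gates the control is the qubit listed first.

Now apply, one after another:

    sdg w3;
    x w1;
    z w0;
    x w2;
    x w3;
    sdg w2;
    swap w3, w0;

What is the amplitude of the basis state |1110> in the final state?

The final state's coefficient on |1110> equals -I.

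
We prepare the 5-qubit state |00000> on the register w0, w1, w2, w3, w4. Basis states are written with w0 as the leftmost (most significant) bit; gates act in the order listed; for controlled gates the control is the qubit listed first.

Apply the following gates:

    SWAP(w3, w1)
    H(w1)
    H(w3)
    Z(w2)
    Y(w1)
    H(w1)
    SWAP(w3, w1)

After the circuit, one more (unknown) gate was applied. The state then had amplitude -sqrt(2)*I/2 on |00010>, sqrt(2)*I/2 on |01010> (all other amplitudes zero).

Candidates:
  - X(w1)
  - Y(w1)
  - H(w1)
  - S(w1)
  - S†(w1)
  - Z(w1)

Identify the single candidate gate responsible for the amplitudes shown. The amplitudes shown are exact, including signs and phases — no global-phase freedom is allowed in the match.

The applied gate was Z(w1).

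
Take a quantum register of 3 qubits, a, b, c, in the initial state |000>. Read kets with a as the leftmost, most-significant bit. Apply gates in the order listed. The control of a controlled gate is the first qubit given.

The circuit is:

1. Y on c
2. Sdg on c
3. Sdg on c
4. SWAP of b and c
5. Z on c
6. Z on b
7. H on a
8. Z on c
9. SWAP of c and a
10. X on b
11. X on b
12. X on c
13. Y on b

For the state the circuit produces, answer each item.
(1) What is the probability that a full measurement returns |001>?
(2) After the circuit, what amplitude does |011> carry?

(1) Outcome |001> occurs with probability 1/2. Key observation: gates 10-11 undo each other exactly, leaving only the rest of the circuit to track.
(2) |011> carries amplitude 0 in the final state.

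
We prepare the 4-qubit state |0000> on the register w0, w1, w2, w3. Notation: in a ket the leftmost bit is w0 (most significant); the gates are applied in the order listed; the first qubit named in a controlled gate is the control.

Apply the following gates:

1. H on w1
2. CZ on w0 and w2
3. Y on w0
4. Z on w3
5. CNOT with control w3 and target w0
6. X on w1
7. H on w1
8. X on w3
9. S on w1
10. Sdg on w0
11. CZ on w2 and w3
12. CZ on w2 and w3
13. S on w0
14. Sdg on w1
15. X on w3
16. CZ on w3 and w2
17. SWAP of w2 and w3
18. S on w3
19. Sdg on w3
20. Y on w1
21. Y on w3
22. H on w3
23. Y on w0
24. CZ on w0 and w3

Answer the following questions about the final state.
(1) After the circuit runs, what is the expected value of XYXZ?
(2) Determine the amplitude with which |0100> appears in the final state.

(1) The expectation value of XYXZ is 0. Key observation: gates 8-15 undo each other exactly, leaving only the rest of the circuit to track.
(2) |0100> carries amplitude -sqrt(2)/2 in the final state.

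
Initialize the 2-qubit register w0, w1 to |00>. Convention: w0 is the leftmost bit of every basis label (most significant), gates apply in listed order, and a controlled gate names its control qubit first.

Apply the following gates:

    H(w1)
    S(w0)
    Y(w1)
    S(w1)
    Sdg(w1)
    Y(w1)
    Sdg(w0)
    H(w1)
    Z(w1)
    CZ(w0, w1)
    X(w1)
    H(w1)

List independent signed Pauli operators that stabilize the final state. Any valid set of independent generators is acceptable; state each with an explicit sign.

The final state is stabilized by the group generated by -IX, +ZI; other independent generating sets are equally valid. Key observation: steps 1-8 multiply out to the identity, so the circuit reduces to the remaining gates.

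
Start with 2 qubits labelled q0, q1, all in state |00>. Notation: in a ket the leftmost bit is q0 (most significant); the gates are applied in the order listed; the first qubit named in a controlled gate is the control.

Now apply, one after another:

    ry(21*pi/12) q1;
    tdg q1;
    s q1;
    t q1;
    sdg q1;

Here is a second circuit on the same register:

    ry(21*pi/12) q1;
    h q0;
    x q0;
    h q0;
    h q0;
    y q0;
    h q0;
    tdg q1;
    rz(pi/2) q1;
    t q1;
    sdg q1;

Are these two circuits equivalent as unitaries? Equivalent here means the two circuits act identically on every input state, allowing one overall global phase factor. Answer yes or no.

No: there is an input state on which the two circuits produce genuinely different outputs (not merely differing by a phase).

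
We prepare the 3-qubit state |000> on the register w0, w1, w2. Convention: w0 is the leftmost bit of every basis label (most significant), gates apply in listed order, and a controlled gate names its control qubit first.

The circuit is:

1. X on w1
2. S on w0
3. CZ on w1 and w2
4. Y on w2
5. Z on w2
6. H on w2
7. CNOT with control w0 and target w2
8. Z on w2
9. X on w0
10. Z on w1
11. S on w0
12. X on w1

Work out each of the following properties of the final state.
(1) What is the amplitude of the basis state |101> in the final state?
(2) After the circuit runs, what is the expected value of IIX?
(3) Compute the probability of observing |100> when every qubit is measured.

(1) The final state's coefficient on |101> equals -sqrt(2)/2.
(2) The expectation value of IIX is 1.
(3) The probability of measuring |100> is 1/2.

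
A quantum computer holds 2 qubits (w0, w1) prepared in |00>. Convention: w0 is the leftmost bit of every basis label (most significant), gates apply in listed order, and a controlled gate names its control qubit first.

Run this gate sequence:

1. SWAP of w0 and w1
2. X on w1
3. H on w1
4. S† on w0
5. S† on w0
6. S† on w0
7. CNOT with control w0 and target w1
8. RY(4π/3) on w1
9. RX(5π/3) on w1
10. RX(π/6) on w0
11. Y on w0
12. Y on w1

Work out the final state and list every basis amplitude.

The resulting statevector has amplitude -sqrt(3)/8 + 1/4 - sqrt(3)*I/8 on |00>, -1/8 - 3*I/8 + sqrt(3)*I/4 on |01>, -sqrt(3)/4 - 3/8 - I/8 on |10>, (1 - I)*(-1 + I + sqrt(3)*I)/8 on |11>.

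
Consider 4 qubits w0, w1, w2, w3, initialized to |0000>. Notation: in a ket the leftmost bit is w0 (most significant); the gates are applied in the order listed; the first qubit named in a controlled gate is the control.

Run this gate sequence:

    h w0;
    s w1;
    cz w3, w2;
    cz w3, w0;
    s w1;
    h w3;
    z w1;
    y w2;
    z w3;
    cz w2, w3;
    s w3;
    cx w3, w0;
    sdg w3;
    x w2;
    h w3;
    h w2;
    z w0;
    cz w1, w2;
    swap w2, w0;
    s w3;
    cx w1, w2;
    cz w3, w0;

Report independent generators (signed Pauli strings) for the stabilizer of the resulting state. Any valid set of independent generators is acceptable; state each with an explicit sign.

One valid set of independent stabilizer generators is +XIII, -IIXI, +IZII, +IIIZ (any independent generating set of the same group is equally correct).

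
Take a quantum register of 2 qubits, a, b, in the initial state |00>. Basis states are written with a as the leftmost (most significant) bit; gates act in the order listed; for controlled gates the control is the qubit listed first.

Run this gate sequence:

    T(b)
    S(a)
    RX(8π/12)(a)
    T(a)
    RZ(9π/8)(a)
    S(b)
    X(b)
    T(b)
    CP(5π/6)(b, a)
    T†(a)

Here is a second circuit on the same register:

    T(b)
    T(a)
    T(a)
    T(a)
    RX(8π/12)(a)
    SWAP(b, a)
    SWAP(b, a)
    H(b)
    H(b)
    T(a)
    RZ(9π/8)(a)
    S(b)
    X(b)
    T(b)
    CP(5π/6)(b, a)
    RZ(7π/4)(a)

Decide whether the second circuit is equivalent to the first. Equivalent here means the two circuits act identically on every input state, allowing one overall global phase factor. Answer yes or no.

No — the two circuits implement different unitaries, even allowing a global phase.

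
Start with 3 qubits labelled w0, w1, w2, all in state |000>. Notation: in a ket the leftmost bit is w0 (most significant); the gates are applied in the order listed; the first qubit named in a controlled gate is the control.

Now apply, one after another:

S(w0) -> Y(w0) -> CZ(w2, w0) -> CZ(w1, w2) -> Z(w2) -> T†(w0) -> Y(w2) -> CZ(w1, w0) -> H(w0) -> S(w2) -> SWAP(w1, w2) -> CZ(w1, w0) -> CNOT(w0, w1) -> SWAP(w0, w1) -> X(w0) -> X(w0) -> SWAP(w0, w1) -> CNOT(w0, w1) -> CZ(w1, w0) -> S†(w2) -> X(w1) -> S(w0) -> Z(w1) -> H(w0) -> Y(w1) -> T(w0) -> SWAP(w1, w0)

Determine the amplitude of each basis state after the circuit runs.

The final amplitudes are (-1 + I)*exp(3*I*pi/4)/2 on |100>, 1/2 + I/2 on |110>, and 0 on every other basis state.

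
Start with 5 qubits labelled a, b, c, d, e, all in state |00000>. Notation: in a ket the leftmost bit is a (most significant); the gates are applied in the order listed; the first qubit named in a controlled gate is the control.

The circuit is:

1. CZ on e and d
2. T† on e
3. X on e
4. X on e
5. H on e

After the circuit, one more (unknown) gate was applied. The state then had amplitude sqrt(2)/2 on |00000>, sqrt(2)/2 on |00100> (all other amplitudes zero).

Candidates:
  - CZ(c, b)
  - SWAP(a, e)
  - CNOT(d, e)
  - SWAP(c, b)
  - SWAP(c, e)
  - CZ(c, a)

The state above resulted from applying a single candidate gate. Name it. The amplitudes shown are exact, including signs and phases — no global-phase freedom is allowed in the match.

It was SWAP(c, e) that produced the state shown. Key observation: steps 3-4 multiply out to the identity, so the circuit reduces to the remaining gates.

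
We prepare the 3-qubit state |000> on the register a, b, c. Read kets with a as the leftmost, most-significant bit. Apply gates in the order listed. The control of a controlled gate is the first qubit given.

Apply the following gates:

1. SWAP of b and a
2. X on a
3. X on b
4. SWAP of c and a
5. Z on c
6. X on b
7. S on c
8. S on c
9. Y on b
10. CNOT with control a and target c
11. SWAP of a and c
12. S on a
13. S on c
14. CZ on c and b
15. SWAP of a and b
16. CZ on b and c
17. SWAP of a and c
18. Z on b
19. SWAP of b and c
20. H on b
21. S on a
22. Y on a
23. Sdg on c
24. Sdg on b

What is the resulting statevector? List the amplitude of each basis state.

The resulting statevector has amplitude sqrt(2)/2 on |101>, sqrt(2)*I/2 on |111>, and 0 on every other basis state.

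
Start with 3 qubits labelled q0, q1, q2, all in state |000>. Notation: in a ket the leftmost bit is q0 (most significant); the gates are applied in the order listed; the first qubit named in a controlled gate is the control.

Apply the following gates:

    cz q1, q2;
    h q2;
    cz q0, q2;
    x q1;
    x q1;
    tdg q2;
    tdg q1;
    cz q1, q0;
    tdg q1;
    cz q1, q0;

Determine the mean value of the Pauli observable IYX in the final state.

The observable IYX averages to 0. Key observation: the block from step 4 through step 5 cancels to the identity and can be dropped.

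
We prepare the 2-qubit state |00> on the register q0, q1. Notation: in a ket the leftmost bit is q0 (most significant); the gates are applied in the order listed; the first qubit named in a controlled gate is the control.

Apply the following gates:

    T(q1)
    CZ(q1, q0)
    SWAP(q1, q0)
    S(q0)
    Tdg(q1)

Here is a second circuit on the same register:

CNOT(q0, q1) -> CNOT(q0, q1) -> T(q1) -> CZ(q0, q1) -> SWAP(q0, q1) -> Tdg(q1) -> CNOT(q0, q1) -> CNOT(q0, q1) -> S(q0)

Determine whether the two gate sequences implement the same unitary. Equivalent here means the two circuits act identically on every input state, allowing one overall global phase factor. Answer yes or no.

Yes — the two circuits implement the same unitary up to a global phase.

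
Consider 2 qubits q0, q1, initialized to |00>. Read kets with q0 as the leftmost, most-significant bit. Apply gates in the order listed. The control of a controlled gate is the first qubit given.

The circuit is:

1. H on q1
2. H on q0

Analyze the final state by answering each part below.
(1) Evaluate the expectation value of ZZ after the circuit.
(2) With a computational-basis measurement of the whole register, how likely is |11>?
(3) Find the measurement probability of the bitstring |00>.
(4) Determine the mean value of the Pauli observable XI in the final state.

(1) The observable ZZ averages to 0.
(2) The probability of measuring |11> is 1/4.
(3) Outcome |00> occurs with probability 1/4.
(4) In the final state, XI has expectation 1.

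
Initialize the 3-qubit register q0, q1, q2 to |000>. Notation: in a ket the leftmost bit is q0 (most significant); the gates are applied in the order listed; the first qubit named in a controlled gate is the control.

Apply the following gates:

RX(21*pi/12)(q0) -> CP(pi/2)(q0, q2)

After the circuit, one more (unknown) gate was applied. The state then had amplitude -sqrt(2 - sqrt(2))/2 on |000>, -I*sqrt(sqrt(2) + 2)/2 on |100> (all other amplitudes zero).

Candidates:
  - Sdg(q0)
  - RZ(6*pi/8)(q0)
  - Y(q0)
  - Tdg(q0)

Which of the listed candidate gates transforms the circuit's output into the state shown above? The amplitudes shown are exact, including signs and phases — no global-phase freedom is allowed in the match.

It was Y(q0) that produced the state shown.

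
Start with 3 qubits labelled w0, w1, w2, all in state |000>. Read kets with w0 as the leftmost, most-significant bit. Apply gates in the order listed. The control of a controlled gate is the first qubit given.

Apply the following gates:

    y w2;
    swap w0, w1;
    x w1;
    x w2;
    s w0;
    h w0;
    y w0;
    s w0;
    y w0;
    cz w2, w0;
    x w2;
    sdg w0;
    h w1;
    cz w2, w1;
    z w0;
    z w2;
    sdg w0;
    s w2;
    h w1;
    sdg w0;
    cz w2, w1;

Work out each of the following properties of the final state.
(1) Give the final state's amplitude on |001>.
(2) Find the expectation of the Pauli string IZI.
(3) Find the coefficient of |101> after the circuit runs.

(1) The amplitude on |001> is sqrt(2)*I/2.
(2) The expectation value of IZI is 1.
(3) The final state's coefficient on |101> equals -sqrt(2)*I/2.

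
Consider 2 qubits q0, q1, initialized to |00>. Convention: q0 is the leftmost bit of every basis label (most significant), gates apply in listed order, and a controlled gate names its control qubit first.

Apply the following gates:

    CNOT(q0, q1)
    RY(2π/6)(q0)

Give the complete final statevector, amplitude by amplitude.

After the circuit, the state carries amplitude sqrt(3)/2 on |00>, 0 on |01>, 1/2 on |10>, 0 on |11>.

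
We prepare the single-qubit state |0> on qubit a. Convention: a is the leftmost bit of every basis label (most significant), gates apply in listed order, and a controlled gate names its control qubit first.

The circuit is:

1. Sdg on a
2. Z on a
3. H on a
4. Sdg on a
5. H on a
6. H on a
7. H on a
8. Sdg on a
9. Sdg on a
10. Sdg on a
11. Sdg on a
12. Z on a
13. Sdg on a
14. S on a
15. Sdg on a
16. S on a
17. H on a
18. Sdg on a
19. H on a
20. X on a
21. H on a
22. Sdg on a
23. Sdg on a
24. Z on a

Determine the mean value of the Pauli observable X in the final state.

The expectation value of X is -1.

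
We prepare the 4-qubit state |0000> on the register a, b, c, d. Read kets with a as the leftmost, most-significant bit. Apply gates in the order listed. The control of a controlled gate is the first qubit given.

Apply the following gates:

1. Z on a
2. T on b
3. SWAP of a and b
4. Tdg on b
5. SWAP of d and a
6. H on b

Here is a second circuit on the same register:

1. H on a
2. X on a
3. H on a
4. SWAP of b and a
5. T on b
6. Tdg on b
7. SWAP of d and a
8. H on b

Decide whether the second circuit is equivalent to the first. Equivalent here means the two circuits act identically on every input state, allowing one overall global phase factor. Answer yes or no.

No, they are not equivalent — no single phase factor reconciles the two unitaries.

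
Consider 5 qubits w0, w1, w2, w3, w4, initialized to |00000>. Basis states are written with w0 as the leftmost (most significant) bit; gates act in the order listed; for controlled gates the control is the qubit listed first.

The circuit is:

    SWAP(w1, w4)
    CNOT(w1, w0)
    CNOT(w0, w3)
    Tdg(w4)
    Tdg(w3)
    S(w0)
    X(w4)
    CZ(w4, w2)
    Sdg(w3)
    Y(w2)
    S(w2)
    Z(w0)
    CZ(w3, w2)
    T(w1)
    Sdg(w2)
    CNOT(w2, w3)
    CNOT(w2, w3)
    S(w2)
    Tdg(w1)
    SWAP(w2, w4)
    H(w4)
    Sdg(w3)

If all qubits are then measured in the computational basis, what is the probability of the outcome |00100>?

A full measurement returns |00100> with probability 1/2. Key observation: the block from step 14 through step 19 cancels to the identity and can be dropped.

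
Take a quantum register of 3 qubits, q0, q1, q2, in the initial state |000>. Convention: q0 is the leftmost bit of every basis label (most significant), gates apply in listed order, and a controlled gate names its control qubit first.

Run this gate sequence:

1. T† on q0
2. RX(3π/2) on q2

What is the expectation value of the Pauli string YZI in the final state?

In the final state, YZI has expectation 0.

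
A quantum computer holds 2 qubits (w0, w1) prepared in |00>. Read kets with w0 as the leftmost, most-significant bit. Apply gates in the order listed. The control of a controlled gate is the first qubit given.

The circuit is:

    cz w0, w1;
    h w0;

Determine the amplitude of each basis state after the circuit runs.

After the circuit, the state carries amplitude sqrt(2)/2 on |00>, 0 on |01>, sqrt(2)/2 on |10>, 0 on |11>.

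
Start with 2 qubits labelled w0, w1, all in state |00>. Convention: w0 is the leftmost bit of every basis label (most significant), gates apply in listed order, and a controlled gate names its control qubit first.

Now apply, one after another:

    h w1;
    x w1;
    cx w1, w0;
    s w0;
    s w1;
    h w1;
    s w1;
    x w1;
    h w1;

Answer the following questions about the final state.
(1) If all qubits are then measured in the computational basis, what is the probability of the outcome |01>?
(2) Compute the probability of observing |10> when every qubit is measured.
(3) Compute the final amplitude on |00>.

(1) The probability of measuring |01> is 1/4.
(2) The probability of measuring |10> is 1/4.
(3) |00> carries amplitude sqrt(2)*(1 + I)/4 in the final state.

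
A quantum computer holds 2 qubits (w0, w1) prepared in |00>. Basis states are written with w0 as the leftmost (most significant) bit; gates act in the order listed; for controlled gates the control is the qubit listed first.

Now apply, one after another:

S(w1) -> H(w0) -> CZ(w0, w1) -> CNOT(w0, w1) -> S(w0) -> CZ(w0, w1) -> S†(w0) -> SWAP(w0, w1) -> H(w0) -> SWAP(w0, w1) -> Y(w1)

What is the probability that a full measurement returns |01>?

Outcome |01> occurs with probability 1/4.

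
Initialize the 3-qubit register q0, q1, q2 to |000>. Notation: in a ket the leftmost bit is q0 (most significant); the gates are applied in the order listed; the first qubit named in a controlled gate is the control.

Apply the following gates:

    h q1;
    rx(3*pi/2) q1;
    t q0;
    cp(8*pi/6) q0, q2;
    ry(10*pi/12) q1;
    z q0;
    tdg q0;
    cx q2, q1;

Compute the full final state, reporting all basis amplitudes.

After the circuit, the state carries amplitude sqrt(2)*(1 + I)/4 on |000>, sqrt(6)*(-1 - I)/4 on |010>, and 0 on every other basis state.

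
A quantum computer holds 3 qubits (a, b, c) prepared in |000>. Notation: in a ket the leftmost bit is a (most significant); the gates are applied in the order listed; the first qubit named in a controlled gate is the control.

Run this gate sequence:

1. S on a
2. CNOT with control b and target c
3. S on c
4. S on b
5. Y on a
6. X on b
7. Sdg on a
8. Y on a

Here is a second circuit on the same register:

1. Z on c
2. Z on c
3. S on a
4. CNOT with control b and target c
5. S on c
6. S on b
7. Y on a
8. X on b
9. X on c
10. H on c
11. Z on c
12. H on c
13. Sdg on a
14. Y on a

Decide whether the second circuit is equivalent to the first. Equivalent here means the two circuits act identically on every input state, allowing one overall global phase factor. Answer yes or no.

Yes: on every input state the two circuits agree up to one overall phase factor.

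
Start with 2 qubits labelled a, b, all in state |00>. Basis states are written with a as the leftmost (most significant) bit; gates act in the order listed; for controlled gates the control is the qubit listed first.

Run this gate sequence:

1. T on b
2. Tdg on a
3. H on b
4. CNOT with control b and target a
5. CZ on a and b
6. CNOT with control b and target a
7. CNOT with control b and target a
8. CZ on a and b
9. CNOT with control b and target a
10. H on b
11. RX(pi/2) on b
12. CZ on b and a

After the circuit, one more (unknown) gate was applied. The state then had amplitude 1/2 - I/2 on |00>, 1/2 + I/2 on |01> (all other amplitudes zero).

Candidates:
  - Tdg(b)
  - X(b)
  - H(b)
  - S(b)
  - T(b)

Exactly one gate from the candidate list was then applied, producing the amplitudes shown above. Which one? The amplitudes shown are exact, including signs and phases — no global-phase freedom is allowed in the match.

The unique candidate consistent with the amplitudes is H(b).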